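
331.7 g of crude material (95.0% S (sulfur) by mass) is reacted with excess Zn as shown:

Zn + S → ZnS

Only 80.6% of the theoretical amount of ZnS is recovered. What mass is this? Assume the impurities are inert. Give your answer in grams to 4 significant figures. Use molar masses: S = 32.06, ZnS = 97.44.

771.9 g

Pure S available = 331.7 g × 0.950 = 315.12 g.
n(S) = 315.12 g / 32.06 g/mol = 9.8289 mol.
From the equation the S:ZnS mole ratio is 1:1, so n(ZnS) = 9.8289 × 1/1 = 9.8289 mol.
Mass of ZnS = 9.8289 mol × 97.44 g/mol = 957.73 g.
Actual mass collected = 957.73 g × 0.806 = 771.93 g.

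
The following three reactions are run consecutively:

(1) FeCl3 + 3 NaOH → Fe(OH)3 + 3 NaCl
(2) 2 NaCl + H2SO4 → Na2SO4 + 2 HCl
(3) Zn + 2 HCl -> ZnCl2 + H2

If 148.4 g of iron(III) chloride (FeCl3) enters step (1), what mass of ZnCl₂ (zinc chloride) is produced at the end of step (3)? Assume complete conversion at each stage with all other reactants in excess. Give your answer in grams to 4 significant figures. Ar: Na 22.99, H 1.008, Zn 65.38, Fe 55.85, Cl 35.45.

M(FeCl3) = 55.85 + 3(35.45) = 162.20 g/mol.
M(ZnCl2) = 65.38 + 2(35.45) = 136.28 g/mol.
n(FeCl3) = 148.4 / 162.20 = 0.91492 mol.
Reaction (1): FeCl3→NaCl ratio 1:3 ⇒ n(NaCl) = 2.7448 mol.
Reaction (2): NaCl→HCl ratio 2:2 ⇒ n(HCl) = 2.7448 mol.
Reaction (3): HCl→ZnCl2 ratio 2:1 ⇒ n(ZnCl2) = 1.3724 mol.
Mass of ZnCl2 = 1.3724 × 136.28 = 187.03 g.

187.0 g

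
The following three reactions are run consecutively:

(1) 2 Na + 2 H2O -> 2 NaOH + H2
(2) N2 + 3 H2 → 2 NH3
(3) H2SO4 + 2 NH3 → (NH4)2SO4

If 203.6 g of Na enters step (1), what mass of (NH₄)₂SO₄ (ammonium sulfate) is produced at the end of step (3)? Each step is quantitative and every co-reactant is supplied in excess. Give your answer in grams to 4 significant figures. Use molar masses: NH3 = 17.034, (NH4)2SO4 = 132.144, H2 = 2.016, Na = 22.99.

n(Na) = 203.6 / 22.99 = 8.8560 mol.
Reaction (1): Na→H2 ratio 2:1 ⇒ n(H2) = 4.4280 mol.
Reaction (2): H2→NH3 ratio 3:2 ⇒ n(NH3) = 2.9520 mol.
Reaction (3): NH3→(NH4)2SO4 ratio 2:1 ⇒ n((NH4)2SO4) = 1.4760 mol.
Mass of (NH4)2SO4 = 1.4760 × 132.144 = 195.05 g.

195.0 g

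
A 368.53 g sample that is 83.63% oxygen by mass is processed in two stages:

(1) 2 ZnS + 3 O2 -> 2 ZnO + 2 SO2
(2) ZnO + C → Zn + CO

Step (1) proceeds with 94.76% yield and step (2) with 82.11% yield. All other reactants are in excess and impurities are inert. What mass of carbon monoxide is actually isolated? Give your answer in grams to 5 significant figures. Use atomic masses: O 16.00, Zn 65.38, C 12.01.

Pure O2 = 368.53 × 0.8363 = 308.202 g.
M(O2) = 2(16.00) = 32.00 g/mol.
M(CO) = 12.01 + 16.00 = 28.01 g/mol.
n(O2) = 308.202 / 32.00 = 9.63130 mol.
Step 1 (O2:ZnO = 3:2): theoretical n(ZnO) = 6.42087 mol; at 94.76% yield, n(ZnO) = 6.08441 mol.
Step 2 (ZnO:CO = 1:1): theoretical n(CO) = 6.08441 mol, so theoretical mass = 6.08441 × 28.01 = 170.424 g.
At 82.11% yield, actual mass of CO = 170.424 × 0.8211 = 139.936 g.

139.94 g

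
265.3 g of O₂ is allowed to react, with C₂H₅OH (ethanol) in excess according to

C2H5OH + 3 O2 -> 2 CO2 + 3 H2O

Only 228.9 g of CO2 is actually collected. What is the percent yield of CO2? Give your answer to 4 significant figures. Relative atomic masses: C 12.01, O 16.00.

M(O2) = 2(16.00) = 32.00 g/mol.
M(CO2) = 12.01 + 2(16.00) = 44.01 g/mol.
n(O2) = 265.30 g / 32.00 g/mol = 8.2906 mol.
From the equation the O2:CO2 mole ratio is 3:2, so n(CO2) = 8.2906 × 2/3 = 5.5271 mol.
Mass of CO2 = 5.5271 mol × 44.01 g/mol = 243.25 g.
This is the theoretical yield. Percent yield = 228.9 g / 243.25 g × 100% = 94.102%.

94.10 %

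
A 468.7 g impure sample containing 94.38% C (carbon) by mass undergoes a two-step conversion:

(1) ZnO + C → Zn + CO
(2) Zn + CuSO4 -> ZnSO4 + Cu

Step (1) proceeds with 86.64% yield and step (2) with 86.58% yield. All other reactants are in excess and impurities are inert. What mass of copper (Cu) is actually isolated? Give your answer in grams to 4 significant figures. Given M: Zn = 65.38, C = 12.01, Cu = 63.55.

Pure C = 468.7 × 0.9438 = 442.36 g.
n(C) = 442.36 / 12.01 = 36.833 mol.
Step 1 (C:Zn = 1:1): theoretical n(Zn) = 36.833 mol; at 86.64% yield, n(Zn) = 31.912 mol.
Step 2 (Zn:Cu = 1:1): theoretical n(Cu) = 31.912 mol, so theoretical mass = 31.912 × 63.55 = 2028.0 g.
At 86.58% yield, actual mass of Cu = 2028.0 × 0.8658 = 1755.8 g.

1756 g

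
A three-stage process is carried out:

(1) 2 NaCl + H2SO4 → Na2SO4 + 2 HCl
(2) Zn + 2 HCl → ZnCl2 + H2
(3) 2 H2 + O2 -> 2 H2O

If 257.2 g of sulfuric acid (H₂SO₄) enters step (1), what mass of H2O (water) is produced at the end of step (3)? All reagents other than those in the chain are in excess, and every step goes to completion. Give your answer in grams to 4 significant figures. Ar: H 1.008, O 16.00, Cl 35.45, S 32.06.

47.25 g

M(H2SO4) = 2(1.008) + 32.06 + 4(16.00) = 98.076 g/mol.
M(H2O) = 2(1.008) + 16.00 = 18.016 g/mol.
n(H2SO4) = 257.2 / 98.076 = 2.6225 mol.
Reaction (1): H2SO4→HCl ratio 1:2 ⇒ n(HCl) = 5.2449 mol.
Reaction (2): HCl→H2 ratio 2:1 ⇒ n(H2) = 2.6225 mol.
Reaction (3): H2→H2O ratio 2:2 ⇒ n(H2O) = 2.6225 mol.
Mass of H2O = 2.6225 × 18.016 = 47.246 g.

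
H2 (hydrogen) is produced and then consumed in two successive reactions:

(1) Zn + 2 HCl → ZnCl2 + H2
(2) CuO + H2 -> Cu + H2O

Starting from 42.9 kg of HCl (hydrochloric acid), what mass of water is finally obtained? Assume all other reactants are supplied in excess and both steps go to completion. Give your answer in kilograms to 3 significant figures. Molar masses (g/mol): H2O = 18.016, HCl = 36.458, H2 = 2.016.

42.9 kg = 42900 g.
n(HCl) = 42900 / 36.458 = 1177 mol.
Step 1 gives a 2:1 ratio of HCl to H2, so n(H2) = 588.3 mol.
In step 2 the H2:H2O ratio is 1:1, so n(H2O) = 588.3 mol.
Mass of H2O = 588.3 × 18.016 = 10600 g = 10.6 kg.

10.6 kg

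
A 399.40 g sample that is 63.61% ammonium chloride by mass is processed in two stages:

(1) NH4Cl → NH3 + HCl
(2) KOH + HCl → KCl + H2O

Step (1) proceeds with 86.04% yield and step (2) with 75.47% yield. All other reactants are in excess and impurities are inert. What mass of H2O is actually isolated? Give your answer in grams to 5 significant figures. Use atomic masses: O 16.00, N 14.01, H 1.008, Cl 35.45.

Pure NH4Cl = 399.40 × 0.6361 = 254.058 g.
M(NH4Cl) = 14.01 + 4(1.008) + 35.45 = 53.492 g/mol.
M(H2O) = 2(1.008) + 16.00 = 18.016 g/mol.
n(NH4Cl) = 254.058 / 53.492 = 4.74946 mol.
Step 1 (NH4Cl:HCl = 1:1): theoretical n(HCl) = 4.74946 mol; at 86.04% yield, n(HCl) = 4.08644 mol.
Step 2 (HCl:H2O = 1:1): theoretical n(H2O) = 4.08644 mol, so theoretical mass = 4.08644 × 18.016 = 73.6213 g.
At 75.47% yield, actual mass of H2O = 73.6213 × 0.7547 = 55.5620 g.

55.562 g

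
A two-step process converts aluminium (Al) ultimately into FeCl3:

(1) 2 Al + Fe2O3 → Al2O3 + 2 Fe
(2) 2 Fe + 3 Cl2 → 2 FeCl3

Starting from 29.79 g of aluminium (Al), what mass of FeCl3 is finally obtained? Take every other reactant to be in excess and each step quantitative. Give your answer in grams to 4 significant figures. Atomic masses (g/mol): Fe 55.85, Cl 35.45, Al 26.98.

M(Al) = 26.98 g/mol.
M(FeCl3) = 55.85 + 3(35.45) = 162.20 g/mol.
n(Al) = 29.790 / 26.98 = 1.1042 mol.
Step 1 gives a 2:2 ratio of Al to Fe, so n(Fe) = 1.1042 mol.
In step 2 the Fe:FeCl3 ratio is 2:2, so n(FeCl3) = 1.1042 mol.
Mass of FeCl3 = 1.1042 × 162.20 = 179.09 g.

179.1 g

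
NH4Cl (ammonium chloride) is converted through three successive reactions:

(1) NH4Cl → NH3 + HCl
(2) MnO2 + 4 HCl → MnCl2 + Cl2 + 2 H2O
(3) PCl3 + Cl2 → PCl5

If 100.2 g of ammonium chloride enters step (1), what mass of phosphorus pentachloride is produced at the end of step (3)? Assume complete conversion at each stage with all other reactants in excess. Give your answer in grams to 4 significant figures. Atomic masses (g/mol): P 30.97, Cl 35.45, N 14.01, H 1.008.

M(NH4Cl) = 14.01 + 4(1.008) + 35.45 = 53.492 g/mol.
M(PCl5) = 30.97 + 5(35.45) = 208.22 g/mol.
n(NH4Cl) = 100.2 / 53.492 = 1.8732 mol.
Reaction (1): NH4Cl→HCl ratio 1:1 ⇒ n(HCl) = 1.8732 mol.
Reaction (2): HCl→Cl2 ratio 4:1 ⇒ n(Cl2) = 0.46829 mol.
Reaction (3): Cl2→PCl5 ratio 1:1 ⇒ n(PCl5) = 0.46829 mol.
Mass of PCl5 = 0.46829 × 208.22 = 97.508 g.

97.51 g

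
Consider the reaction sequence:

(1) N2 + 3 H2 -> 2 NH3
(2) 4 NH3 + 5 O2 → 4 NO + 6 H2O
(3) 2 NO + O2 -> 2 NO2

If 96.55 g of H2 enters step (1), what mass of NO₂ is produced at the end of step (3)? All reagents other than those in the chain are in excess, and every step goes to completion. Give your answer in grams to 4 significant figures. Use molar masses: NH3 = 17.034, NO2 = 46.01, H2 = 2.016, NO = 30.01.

1469 g

n(H2) = 96.55 / 2.016 = 47.892 mol.
Reaction (1): H2→NH3 ratio 3:2 ⇒ n(NH3) = 31.928 mol.
Reaction (2): NH3→NO ratio 4:4 ⇒ n(NO) = 31.928 mol.
Reaction (3): NO→NO2 ratio 2:2 ⇒ n(NO2) = 31.928 mol.
Mass of NO2 = 31.928 × 46.01 = 1469.0 g.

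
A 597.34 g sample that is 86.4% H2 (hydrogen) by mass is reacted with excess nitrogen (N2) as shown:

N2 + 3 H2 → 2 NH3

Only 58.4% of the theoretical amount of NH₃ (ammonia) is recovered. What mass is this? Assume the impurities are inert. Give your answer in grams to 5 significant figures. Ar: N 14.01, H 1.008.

Pure H2 available = 597.34 g × 0.864 = 516.102 g.
M(H2) = 2(1.008) = 2.016 g/mol.
M(NH3) = 14.01 + 3(1.008) = 17.034 g/mol.
n(H2) = 516.102 g / 2.016 g/mol = 256.003 mol.
From the equation the H2:NH3 mole ratio is 3:2, so n(NH3) = 256.003 × 2/3 = 170.669 mol.
Mass of NH3 = 170.669 mol × 17.034 g/mol = 2907.17 g.
Actual mass collected = 2907.17 g × 0.584 = 1697.79 g.

1697.8 g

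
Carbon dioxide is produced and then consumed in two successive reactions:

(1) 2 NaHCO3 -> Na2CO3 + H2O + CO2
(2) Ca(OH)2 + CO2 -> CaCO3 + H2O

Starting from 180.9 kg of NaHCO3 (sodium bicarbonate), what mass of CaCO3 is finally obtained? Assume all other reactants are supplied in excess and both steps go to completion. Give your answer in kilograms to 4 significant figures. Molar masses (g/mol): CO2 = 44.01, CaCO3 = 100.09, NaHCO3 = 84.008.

180.9 kg = 180900 g.
n(NaHCO3) = 180900 / 84.008 = 2153.4 mol.
Step 1 gives a 2:1 ratio of NaHCO3 to CO2, so n(CO2) = 1076.7 mol.
In step 2 the CO2:CaCO3 ratio is 1:1, so n(CaCO3) = 1076.7 mol.
Mass of CaCO3 = 1076.7 × 100.09 = 107770 g = 107.8 kg.

107.8 kg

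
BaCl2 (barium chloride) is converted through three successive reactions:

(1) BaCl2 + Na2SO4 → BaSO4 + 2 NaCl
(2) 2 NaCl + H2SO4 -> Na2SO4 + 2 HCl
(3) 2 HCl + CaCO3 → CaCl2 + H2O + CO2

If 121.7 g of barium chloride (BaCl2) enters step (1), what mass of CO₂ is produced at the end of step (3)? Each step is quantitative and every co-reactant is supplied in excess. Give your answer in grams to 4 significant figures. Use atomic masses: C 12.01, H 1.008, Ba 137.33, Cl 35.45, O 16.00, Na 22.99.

25.72 g

M(BaCl2) = 137.33 + 2(35.45) = 208.23 g/mol.
M(CO2) = 12.01 + 2(16.00) = 44.01 g/mol.
n(BaCl2) = 121.7 / 208.23 = 0.58445 mol.
Reaction (1): BaCl2→NaCl ratio 1:2 ⇒ n(NaCl) = 1.1689 mol.
Reaction (2): NaCl→HCl ratio 2:2 ⇒ n(HCl) = 1.1689 mol.
Reaction (3): HCl→CO2 ratio 2:1 ⇒ n(CO2) = 0.58445 mol.
Mass of CO2 = 0.58445 × 44.01 = 25.722 g.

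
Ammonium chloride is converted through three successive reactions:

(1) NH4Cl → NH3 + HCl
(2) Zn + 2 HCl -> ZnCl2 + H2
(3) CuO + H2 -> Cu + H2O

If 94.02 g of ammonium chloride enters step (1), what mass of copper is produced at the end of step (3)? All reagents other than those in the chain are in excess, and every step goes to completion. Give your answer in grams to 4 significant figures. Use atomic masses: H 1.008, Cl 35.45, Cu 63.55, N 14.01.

55.85 g

M(NH4Cl) = 14.01 + 4(1.008) + 35.45 = 53.492 g/mol.
M(Cu) = 63.55 g/mol.
n(NH4Cl) = 94.02 / 53.492 = 1.7576 mol.
Reaction (1): NH4Cl→HCl ratio 1:1 ⇒ n(HCl) = 1.7576 mol.
Reaction (2): HCl→H2 ratio 2:1 ⇒ n(H2) = 0.87882 mol.
Reaction (3): H2→Cu ratio 1:1 ⇒ n(Cu) = 0.87882 mol.
Mass of Cu = 0.87882 × 63.55 = 55.849 g.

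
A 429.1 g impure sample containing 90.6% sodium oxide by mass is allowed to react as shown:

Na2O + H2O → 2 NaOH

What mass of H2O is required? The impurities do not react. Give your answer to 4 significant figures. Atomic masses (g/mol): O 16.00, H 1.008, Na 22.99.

113.0 g

Mass of pure Na2O = 429.1 g × 0.906 = 388.76 g.
M(Na2O) = 2(22.99) + 16.00 = 61.98 g/mol.
M(H2O) = 2(1.008) + 16.00 = 18.016 g/mol.
n(Na2O) = 388.76 g / 61.98 g/mol = 6.2724 mol.
From the equation the Na2O:H2O mole ratio is 1:1, so n(H2O) = 6.2724 × 1/1 = 6.2724 mol.
Mass of H2O = 6.2724 mol × 18.016 g/mol = 113.00 g.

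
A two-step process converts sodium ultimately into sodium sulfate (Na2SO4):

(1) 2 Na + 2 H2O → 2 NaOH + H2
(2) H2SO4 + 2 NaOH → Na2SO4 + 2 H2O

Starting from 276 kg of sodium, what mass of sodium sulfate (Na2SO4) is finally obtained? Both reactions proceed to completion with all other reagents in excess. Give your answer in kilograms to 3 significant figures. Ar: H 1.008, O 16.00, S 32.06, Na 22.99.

853 kg

M(Na) = 22.99 g/mol.
M(Na2SO4) = 2(22.99) + 32.06 + 4(16.00) = 142.04 g/mol.
276 kg = 276000 g.
n(Na) = 276000 / 22.99 = 12010 mol.
Step 1 gives a 2:2 ratio of Na to NaOH, so n(NaOH) = 12010 mol.
In step 2 the NaOH:Na2SO4 ratio is 2:1, so n(Na2SO4) = 6003 mol.
Mass of Na2SO4 = 6003 × 142.04 = 852600 g = 853 kg.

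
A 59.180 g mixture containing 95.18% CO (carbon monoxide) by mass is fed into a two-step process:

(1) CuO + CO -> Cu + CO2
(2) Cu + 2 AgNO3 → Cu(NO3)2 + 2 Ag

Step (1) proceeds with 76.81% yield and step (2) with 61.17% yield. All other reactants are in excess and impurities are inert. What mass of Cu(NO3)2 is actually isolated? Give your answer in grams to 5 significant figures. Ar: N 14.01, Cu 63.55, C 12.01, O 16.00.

177.23 g

Pure CO = 59.180 × 0.9518 = 56.3275 g.
M(CO) = 12.01 + 16.00 = 28.01 g/mol.
M(Cu(NO3)2) = 63.55 + 2(14.01) + 6(16.00) = 187.57 g/mol.
n(CO) = 56.3275 / 28.01 = 2.01098 mol.
Step 1 (CO:Cu = 1:1): theoretical n(Cu) = 2.01098 mol; at 76.81% yield, n(Cu) = 1.54463 mol.
Step 2 (Cu:Cu(NO3)2 = 1:1): theoretical n(Cu(NO3)2) = 1.54463 mol, so theoretical mass = 1.54463 × 187.57 = 289.727 g.
At 61.17% yield, actual mass of Cu(NO3)2 = 289.727 × 0.6117 = 177.226 g.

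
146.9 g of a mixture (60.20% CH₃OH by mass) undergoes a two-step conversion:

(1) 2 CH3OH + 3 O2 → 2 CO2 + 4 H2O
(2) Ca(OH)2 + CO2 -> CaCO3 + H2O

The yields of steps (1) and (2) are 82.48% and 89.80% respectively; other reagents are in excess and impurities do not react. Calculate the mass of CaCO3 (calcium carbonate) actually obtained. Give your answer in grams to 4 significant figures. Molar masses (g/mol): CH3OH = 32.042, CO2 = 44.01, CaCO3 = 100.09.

Pure CH3OH = 146.9 × 0.6020 = 88.434 g.
n(CH3OH) = 88.434 / 32.042 = 2.7599 mol.
Step 1 (CH3OH:CO2 = 2:2): theoretical n(CO2) = 2.7599 mol; at 82.48% yield, n(CO2) = 2.2764 mol.
Step 2 (CO2:CaCO3 = 1:1): theoretical n(CaCO3) = 2.2764 mol, so theoretical mass = 2.2764 × 100.09 = 227.84 g.
At 89.80% yield, actual mass of CaCO3 = 227.84 × 0.8980 = 204.60 g.

204.6 g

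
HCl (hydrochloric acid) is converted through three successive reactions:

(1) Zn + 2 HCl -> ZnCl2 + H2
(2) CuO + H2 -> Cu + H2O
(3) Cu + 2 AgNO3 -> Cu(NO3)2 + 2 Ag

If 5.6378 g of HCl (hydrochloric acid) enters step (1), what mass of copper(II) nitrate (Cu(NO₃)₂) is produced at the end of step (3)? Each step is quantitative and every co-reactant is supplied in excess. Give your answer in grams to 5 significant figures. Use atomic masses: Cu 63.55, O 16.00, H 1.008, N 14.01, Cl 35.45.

14.503 g

M(HCl) = 1.008 + 35.45 = 36.458 g/mol.
M(Cu(NO3)2) = 63.55 + 2(14.01) + 6(16.00) = 187.57 g/mol.
n(HCl) = 5.6378 / 36.458 = 0.154638 mol.
Reaction (1): HCl→H2 ratio 2:1 ⇒ n(H2) = 0.0773191 mol.
Reaction (2): H2→Cu ratio 1:1 ⇒ n(Cu) = 0.0773191 mol.
Reaction (3): Cu→Cu(NO3)2 ratio 1:1 ⇒ n(Cu(NO3)2) = 0.0773191 mol.
Mass of Cu(NO3)2 = 0.0773191 × 187.57 = 14.5027 g.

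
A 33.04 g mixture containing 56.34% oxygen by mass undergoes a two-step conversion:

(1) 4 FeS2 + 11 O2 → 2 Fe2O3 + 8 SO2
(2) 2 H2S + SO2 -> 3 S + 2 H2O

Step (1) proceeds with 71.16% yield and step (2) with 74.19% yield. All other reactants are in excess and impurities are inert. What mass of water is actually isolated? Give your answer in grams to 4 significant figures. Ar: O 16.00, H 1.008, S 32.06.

8.048 g

Pure O2 = 33.04 × 0.5634 = 18.615 g.
M(O2) = 2(16.00) = 32.00 g/mol.
M(H2O) = 2(1.008) + 16.00 = 18.016 g/mol.
n(O2) = 18.615 / 32.00 = 0.58171 mol.
Step 1 (O2:SO2 = 11:8): theoretical n(SO2) = 0.42306 mol; at 71.16% yield, n(SO2) = 0.30105 mol.
Step 2 (SO2:H2O = 1:2): theoretical n(H2O) = 0.60210 mol, so theoretical mass = 0.60210 × 18.016 = 10.847 g.
At 74.19% yield, actual mass of H2O = 10.847 × 0.7419 = 8.0477 g.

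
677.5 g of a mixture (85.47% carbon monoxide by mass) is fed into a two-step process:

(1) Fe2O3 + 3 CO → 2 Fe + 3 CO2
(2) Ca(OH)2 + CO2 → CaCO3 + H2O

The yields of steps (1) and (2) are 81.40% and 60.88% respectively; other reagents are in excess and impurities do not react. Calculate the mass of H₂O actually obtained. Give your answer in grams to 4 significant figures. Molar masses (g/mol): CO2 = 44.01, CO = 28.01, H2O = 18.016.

184.6 g

Pure CO = 677.5 × 0.8547 = 579.06 g.
n(CO) = 579.06 / 28.01 = 20.673 mol.
Step 1 (CO:CO2 = 3:3): theoretical n(CO2) = 20.673 mol; at 81.40% yield, n(CO2) = 16.828 mol.
Step 2 (CO2:H2O = 1:1): theoretical n(H2O) = 16.828 mol, so theoretical mass = 16.828 × 18.016 = 303.17 g.
At 60.88% yield, actual mass of H2O = 303.17 × 0.6088 = 184.57 g.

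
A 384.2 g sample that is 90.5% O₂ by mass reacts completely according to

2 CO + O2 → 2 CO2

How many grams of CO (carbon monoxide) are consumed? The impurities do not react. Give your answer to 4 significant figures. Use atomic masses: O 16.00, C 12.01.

608.7 g

Mass of pure O2 = 384.2 g × 0.905 = 347.70 g.
M(O2) = 2(16.00) = 32.00 g/mol.
M(CO) = 12.01 + 16.00 = 28.01 g/mol.
n(O2) = 347.70 g / 32.00 g/mol = 10.866 mol.
From the equation the O2:CO mole ratio is 1:2, so n(CO) = 10.866 × 2/1 = 21.731 mol.
Mass of CO = 21.731 mol × 28.01 g/mol = 608.69 g.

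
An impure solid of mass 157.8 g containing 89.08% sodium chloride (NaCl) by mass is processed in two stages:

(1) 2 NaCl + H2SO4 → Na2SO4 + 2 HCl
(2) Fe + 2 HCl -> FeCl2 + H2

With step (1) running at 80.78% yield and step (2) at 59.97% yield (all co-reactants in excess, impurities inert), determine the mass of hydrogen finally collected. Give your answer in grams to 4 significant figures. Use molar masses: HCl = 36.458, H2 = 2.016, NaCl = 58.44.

Pure NaCl = 157.8 × 0.8908 = 140.57 g.
n(NaCl) = 140.57 / 58.44 = 2.4053 mol.
Step 1 (NaCl:HCl = 2:2): theoretical n(HCl) = 2.4053 mol; at 80.78% yield, n(HCl) = 1.9430 mol.
Step 2 (HCl:H2 = 2:1): theoretical n(H2) = 0.97152 mol, so theoretical mass = 0.97152 × 2.016 = 1.9586 g.
At 59.97% yield, actual mass of H2 = 1.9586 × 0.5997 = 1.1746 g.

1.175 g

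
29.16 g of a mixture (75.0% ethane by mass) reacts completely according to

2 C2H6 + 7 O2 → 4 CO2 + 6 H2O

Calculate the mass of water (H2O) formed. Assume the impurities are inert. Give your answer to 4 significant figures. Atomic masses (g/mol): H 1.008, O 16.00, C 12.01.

39.31 g

Mass of pure C2H6 = 29.16 g × 0.750 = 21.870 g.
M(C2H6) = 2(12.01) + 6(1.008) = 30.068 g/mol.
M(H2O) = 2(1.008) + 16.00 = 18.016 g/mol.
n(C2H6) = 21.870 g / 30.068 g/mol = 0.72735 mol.
From the equation the C2H6:H2O mole ratio is 2:6, so n(H2O) = 0.72735 × 6/2 = 2.1821 mol.
Mass of H2O = 2.1821 mol × 18.016 g/mol = 39.312 g.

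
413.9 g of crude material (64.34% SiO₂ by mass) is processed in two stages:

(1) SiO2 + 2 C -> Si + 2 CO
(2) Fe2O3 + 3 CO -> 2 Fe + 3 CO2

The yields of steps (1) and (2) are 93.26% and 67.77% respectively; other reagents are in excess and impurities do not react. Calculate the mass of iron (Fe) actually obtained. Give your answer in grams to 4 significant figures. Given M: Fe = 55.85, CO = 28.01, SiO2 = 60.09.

208.6 g

Pure SiO2 = 413.9 × 0.6434 = 266.30 g.
n(SiO2) = 266.30 / 60.09 = 4.4317 mol.
Step 1 (SiO2:CO = 1:2): theoretical n(CO) = 8.8635 mol; at 93.26% yield, n(CO) = 8.2661 mol.
Step 2 (CO:Fe = 3:2): theoretical n(Fe) = 5.5107 mol, so theoretical mass = 5.5107 × 55.85 = 307.77 g.
At 67.77% yield, actual mass of Fe = 307.77 × 0.6777 = 208.58 g.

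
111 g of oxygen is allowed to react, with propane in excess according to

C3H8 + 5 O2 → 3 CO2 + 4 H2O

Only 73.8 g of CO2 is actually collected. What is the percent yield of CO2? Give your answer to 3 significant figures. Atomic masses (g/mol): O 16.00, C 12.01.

80.6 %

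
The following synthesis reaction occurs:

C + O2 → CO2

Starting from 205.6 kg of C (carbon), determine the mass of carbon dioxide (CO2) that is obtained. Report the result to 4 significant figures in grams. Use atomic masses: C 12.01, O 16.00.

M(C) = 12.01 g/mol.
M(CO2) = 12.01 + 2(16.00) = 44.01 g/mol.
Convert: 205.6 kg = 205600 g.
n(C) = 205600 g / 12.01 g/mol = 17119 mol.
From the equation the C:CO2 mole ratio is 1:1, so n(CO2) = 17119 × 1/1 = 17119 mol.
Mass of CO2 = 17119 mol × 44.01 g/mol = 753410 g.

753400 g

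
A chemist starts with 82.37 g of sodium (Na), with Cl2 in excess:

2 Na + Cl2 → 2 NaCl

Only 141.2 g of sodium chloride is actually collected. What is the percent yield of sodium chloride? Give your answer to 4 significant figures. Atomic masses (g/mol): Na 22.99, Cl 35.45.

M(Na) = 22.99 g/mol.
M(NaCl) = 22.99 + 35.45 = 58.44 g/mol.
n(Na) = 82.370 g / 22.99 g/mol = 3.5829 mol.
From the equation the Na:NaCl mole ratio is 2:2, so n(NaCl) = 3.5829 × 2/2 = 3.5829 mol.
Mass of NaCl = 3.5829 mol × 58.44 g/mol = 209.38 g.
This is the theoretical yield. Percent yield = 141.2 g / 209.38 g × 100% = 67.436%.

67.44 %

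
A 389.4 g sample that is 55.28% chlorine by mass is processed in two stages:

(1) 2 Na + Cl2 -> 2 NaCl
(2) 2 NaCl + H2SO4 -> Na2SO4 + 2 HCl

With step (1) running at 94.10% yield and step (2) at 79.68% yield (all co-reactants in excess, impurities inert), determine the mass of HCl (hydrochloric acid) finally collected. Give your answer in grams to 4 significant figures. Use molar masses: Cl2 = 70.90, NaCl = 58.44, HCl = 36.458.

166.0 g

Pure Cl2 = 389.4 × 0.5528 = 215.26 g.
n(Cl2) = 215.26 / 70.90 = 3.0361 mol.
Step 1 (Cl2:NaCl = 1:2): theoretical n(NaCl) = 6.0722 mol; at 94.10% yield, n(NaCl) = 5.7140 mol.
Step 2 (NaCl:HCl = 2:2): theoretical n(HCl) = 5.7140 mol, so theoretical mass = 5.7140 × 36.458 = 208.32 g.
At 79.68% yield, actual mass of HCl = 208.32 × 0.7968 = 165.99 g.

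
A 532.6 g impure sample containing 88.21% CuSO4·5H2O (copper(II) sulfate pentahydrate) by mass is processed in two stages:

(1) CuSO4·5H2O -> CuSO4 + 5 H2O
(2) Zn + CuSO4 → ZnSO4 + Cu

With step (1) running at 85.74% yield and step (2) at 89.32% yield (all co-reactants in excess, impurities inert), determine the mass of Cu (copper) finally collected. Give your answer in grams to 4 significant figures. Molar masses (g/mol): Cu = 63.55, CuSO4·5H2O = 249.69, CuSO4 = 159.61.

91.57 g

Pure CuSO4·5H2O = 532.6 × 0.8821 = 469.81 g.
n(CuSO4·5H2O) = 469.81 / 249.69 = 1.8816 mol.
Step 1 (CuSO4·5H2O:CuSO4 = 1:1): theoretical n(CuSO4) = 1.8816 mol; at 85.74% yield, n(CuSO4) = 1.6132 mol.
Step 2 (CuSO4:Cu = 1:1): theoretical n(Cu) = 1.6132 mol, so theoretical mass = 1.6132 × 63.55 = 102.52 g.
At 89.32% yield, actual mass of Cu = 102.52 × 0.8932 = 91.573 g.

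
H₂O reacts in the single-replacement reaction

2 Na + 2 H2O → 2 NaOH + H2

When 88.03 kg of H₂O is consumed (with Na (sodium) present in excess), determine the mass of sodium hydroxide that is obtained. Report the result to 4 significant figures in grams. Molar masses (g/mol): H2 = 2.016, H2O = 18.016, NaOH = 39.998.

195400 g

Convert: 88.03 kg = 88030 g.
n(H2O) = 88030 g / 18.016 g/mol = 4886.2 mol.
From the equation the H2O:NaOH mole ratio is 2:2, so n(NaOH) = 4886.2 × 2/2 = 4886.2 mol.
Mass of NaOH = 4886.2 mol × 39.998 g/mol = 195440 g.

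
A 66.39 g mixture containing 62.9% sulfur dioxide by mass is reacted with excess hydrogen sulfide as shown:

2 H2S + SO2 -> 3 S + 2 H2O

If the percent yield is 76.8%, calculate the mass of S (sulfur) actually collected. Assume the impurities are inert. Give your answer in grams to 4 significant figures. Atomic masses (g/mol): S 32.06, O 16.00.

48.15 g

Pure SO2 available = 66.39 g × 0.629 = 41.759 g.
M(SO2) = 32.06 + 2(16.00) = 64.06 g/mol.
M(S) = 32.06 g/mol.
n(SO2) = 41.759 g / 64.06 g/mol = 0.65188 mol.
From the equation the SO2:S mole ratio is 1:3, so n(S) = 0.65188 × 3/1 = 1.9556 mol.
Mass of S = 1.9556 mol × 32.06 g/mol = 62.698 g.
Actual mass collected = 62.698 g × 0.768 = 48.152 g.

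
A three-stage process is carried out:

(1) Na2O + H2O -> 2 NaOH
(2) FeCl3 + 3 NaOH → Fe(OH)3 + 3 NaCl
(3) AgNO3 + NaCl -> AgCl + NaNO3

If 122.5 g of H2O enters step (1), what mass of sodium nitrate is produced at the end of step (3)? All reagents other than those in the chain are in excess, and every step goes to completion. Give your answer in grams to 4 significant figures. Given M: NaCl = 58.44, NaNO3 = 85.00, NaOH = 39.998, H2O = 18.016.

1156 g

n(H2O) = 122.5 / 18.016 = 6.7995 mol.
Reaction (1): H2O→NaOH ratio 1:2 ⇒ n(NaOH) = 13.599 mol.
Reaction (2): NaOH→NaCl ratio 3:3 ⇒ n(NaCl) = 13.599 mol.
Reaction (3): NaCl→NaNO3 ratio 1:1 ⇒ n(NaNO3) = 13.599 mol.
Mass of NaNO3 = 13.599 × 85.00 = 1155.9 g.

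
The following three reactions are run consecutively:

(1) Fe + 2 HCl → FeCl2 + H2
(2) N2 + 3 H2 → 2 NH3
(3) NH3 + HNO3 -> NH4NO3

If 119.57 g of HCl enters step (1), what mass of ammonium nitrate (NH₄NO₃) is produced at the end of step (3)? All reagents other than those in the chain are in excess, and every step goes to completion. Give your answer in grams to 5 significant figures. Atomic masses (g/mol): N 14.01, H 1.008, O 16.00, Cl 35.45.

87.515 g

M(HCl) = 1.008 + 35.45 = 36.458 g/mol.
M(NH4NO3) = 2(14.01) + 4(1.008) + 3(16.00) = 80.052 g/mol.
n(HCl) = 119.57 / 36.458 = 3.27966 mol.
Reaction (1): HCl→H2 ratio 2:1 ⇒ n(H2) = 1.63983 mol.
Reaction (2): H2→NH3 ratio 3:2 ⇒ n(NH3) = 1.09322 mol.
Reaction (3): NH3→NH4NO3 ratio 1:1 ⇒ n(NH4NO3) = 1.09322 mol.
Mass of NH4NO3 = 1.09322 × 80.052 = 87.5146 g.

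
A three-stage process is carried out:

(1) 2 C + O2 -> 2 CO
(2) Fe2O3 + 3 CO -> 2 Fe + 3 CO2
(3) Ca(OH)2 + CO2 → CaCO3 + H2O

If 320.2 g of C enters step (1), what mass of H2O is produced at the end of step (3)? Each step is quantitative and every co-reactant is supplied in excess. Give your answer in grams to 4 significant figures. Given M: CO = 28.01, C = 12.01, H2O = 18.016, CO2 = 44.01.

480.3 g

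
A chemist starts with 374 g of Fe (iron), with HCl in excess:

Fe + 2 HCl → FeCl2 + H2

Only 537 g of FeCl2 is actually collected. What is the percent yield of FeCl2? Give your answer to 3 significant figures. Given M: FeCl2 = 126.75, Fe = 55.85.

n(Fe) = 374.0 g / 55.85 g/mol = 6.697 mol.
From the equation the Fe:FeCl2 mole ratio is 1:1, so n(FeCl2) = 6.697 × 1/1 = 6.697 mol.
Mass of FeCl2 = 6.697 mol × 126.75 g/mol = 848.8 g.
This is the theoretical yield. Percent yield = 537 g / 848.8 g × 100% = 63.27%.

63.3 %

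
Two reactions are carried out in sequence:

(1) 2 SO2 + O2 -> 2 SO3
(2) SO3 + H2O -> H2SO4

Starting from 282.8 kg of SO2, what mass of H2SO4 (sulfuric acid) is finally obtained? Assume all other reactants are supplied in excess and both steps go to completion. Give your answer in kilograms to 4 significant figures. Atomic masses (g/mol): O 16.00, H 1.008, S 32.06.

M(SO2) = 32.06 + 2(16.00) = 64.06 g/mol.
M(H2SO4) = 2(1.008) + 32.06 + 4(16.00) = 98.076 g/mol.
282.8 kg = 282800 g.
n(SO2) = 282800 / 64.06 = 4414.6 mol.
Step 1 gives a 2:2 ratio of SO2 to SO3, so n(SO3) = 4414.6 mol.
In step 2 the SO3:H2SO4 ratio is 1:1, so n(H2SO4) = 4414.6 mol.
Mass of H2SO4 = 4414.6 × 98.076 = 432970 g = 433.0 kg.

433.0 kg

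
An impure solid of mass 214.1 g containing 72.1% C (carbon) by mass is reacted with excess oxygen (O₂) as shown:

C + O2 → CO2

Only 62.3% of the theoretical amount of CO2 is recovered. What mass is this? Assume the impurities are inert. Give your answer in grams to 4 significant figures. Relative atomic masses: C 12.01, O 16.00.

352.4 g

Pure C available = 214.1 g × 0.721 = 154.37 g.
M(C) = 12.01 g/mol.
M(CO2) = 12.01 + 2(16.00) = 44.01 g/mol.
n(C) = 154.37 g / 12.01 g/mol = 12.853 mol.
From the equation the C:CO2 mole ratio is 1:1, so n(CO2) = 12.853 × 1/1 = 12.853 mol.
Mass of CO2 = 12.853 mol × 44.01 g/mol = 565.67 g.
Actual mass collected = 565.67 g × 0.623 = 352.41 g.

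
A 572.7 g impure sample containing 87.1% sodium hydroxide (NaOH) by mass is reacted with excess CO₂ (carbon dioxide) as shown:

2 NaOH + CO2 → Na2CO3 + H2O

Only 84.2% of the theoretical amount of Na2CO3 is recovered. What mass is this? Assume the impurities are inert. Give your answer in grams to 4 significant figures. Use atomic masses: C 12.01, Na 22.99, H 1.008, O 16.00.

Pure NaOH available = 572.7 g × 0.871 = 498.82 g.
M(NaOH) = 22.99 + 16.00 + 1.008 = 39.998 g/mol.
M(Na2CO3) = 2(22.99) + 12.01 + 3(16.00) = 105.99 g/mol.
n(NaOH) = 498.82 g / 39.998 g/mol = 12.471 mol.
From the equation the NaOH:Na2CO3 mole ratio is 2:1, so n(Na2CO3) = 12.471 × 1/2 = 6.2356 mol.
Mass of Na2CO3 = 6.2356 mol × 105.99 g/mol = 660.91 g.
Actual mass collected = 660.91 g × 0.842 = 556.49 g.

556.5 g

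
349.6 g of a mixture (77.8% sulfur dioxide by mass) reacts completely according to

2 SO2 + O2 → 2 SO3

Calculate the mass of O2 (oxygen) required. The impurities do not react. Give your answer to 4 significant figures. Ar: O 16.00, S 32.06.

67.93 g

Mass of pure SO2 = 349.6 g × 0.778 = 271.99 g.
M(SO2) = 32.06 + 2(16.00) = 64.06 g/mol.
M(O2) = 2(16.00) = 32.00 g/mol.
n(SO2) = 271.99 g / 64.06 g/mol = 4.2458 mol.
From the equation the SO2:O2 mole ratio is 2:1, so n(O2) = 4.2458 × 1/2 = 2.1229 mol.
Mass of O2 = 2.1229 mol × 32.00 g/mol = 67.934 g.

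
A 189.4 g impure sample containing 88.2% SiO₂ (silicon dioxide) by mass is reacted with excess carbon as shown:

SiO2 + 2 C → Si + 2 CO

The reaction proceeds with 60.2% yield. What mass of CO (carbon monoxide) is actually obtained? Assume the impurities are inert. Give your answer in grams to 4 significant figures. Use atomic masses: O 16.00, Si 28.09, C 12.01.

93.75 g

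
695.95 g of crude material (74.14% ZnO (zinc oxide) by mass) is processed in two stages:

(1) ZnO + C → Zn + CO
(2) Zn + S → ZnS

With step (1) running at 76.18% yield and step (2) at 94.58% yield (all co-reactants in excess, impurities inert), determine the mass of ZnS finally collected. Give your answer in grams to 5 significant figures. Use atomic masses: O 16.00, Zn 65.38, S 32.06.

Pure ZnO = 695.95 × 0.7414 = 515.977 g.
M(ZnO) = 65.38 + 16.00 = 81.38 g/mol.
M(ZnS) = 65.38 + 32.06 = 97.44 g/mol.
n(ZnO) = 515.977 / 81.38 = 6.34035 mol.
Step 1 (ZnO:Zn = 1:1): theoretical n(Zn) = 6.34035 mol; at 76.18% yield, n(Zn) = 4.83008 mol.
Step 2 (Zn:ZnS = 1:1): theoretical n(ZnS) = 4.83008 mol, so theoretical mass = 4.83008 × 97.44 = 470.643 g.
At 94.58% yield, actual mass of ZnS = 470.643 × 0.9458 = 445.134 g.

445.13 g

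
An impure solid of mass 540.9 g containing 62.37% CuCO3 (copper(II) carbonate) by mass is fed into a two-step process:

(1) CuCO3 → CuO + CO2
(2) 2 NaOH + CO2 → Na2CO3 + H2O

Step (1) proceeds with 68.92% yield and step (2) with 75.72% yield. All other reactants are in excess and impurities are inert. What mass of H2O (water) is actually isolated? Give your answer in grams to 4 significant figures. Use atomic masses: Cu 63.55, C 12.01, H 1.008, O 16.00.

Pure CuCO3 = 540.9 × 0.6237 = 337.36 g.
M(CuCO3) = 63.55 + 12.01 + 3(16.00) = 123.56 g/mol.
M(H2O) = 2(1.008) + 16.00 = 18.016 g/mol.
n(CuCO3) = 337.36 / 123.56 = 2.7303 mol.
Step 1 (CuCO3:CO2 = 1:1): theoretical n(CO2) = 2.7303 mol; at 68.92% yield, n(CO2) = 1.8817 mol.
Step 2 (CO2:H2O = 1:1): theoretical n(H2O) = 1.8817 mol, so theoretical mass = 1.8817 × 18.016 = 33.901 g.
At 75.72% yield, actual mass of H2O = 33.901 × 0.7572 = 25.670 g.

25.67 g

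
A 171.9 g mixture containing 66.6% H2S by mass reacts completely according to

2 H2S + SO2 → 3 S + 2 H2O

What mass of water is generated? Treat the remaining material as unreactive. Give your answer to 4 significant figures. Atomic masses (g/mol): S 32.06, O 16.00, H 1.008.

60.53 g

Mass of pure H2S = 171.9 g × 0.666 = 114.49 g.
M(H2S) = 2(1.008) + 32.06 = 34.076 g/mol.
M(H2O) = 2(1.008) + 16.00 = 18.016 g/mol.
n(H2S) = 114.49 g / 34.076 g/mol = 3.3597 mol.
From the equation the H2S:H2O mole ratio is 2:2, so n(H2O) = 3.3597 × 2/2 = 3.3597 mol.
Mass of H2O = 3.3597 mol × 18.016 g/mol = 60.528 g.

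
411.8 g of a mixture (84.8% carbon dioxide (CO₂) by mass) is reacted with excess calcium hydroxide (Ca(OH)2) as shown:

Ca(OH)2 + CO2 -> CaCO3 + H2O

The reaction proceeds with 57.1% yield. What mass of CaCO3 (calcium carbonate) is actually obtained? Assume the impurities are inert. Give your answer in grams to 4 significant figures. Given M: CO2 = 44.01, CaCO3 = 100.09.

453.5 g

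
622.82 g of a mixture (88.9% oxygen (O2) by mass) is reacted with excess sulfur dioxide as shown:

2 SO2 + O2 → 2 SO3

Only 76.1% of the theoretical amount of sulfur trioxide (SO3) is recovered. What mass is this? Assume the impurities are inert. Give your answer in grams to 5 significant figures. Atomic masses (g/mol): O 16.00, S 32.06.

2108.4 g

Pure O2 available = 622.82 g × 0.889 = 553.687 g.
M(O2) = 2(16.00) = 32.00 g/mol.
M(SO3) = 32.06 + 3(16.00) = 80.06 g/mol.
n(O2) = 553.687 g / 32.00 g/mol = 17.3027 mol.
From the equation the O2:SO3 mole ratio is 1:2, so n(SO3) = 17.3027 × 2/1 = 34.6054 mol.
Mass of SO3 = 34.6054 mol × 80.06 g/mol = 2770.51 g.
Actual mass collected = 2770.51 g × 0.761 = 2108.36 g.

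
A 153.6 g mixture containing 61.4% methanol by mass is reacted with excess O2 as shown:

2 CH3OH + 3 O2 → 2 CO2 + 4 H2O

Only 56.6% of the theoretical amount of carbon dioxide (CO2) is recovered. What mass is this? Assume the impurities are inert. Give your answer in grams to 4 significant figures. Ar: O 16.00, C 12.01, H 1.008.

Pure CH3OH available = 153.6 g × 0.614 = 94.310 g.
M(CH3OH) = 12.01 + 4(1.008) + 16.00 = 32.042 g/mol.
M(CO2) = 12.01 + 2(16.00) = 44.01 g/mol.
n(CH3OH) = 94.310 g / 32.042 g/mol = 2.9433 mol.
From the equation the CH3OH:CO2 mole ratio is 2:2, so n(CO2) = 2.9433 × 2/2 = 2.9433 mol.
Mass of CO2 = 2.9433 mol × 44.01 g/mol = 129.54 g.
Actual mass collected = 129.54 g × 0.566 = 73.318 g.

73.32 g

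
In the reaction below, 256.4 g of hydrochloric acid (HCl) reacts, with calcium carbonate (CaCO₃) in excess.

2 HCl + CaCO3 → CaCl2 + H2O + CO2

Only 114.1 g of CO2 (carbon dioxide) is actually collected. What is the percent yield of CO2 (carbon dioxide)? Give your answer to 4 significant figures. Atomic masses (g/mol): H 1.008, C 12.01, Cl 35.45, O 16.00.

73.73 %

M(HCl) = 1.008 + 35.45 = 36.458 g/mol.
M(CO2) = 12.01 + 2(16.00) = 44.01 g/mol.
n(HCl) = 256.40 g / 36.458 g/mol = 7.0328 mol.
From the equation the HCl:CO2 mole ratio is 2:1, so n(CO2) = 7.0328 × 1/2 = 3.5164 mol.
Mass of CO2 = 3.5164 mol × 44.01 g/mol = 154.76 g.
This is the theoretical yield. Percent yield = 114.1 g / 154.76 g × 100% = 73.729%.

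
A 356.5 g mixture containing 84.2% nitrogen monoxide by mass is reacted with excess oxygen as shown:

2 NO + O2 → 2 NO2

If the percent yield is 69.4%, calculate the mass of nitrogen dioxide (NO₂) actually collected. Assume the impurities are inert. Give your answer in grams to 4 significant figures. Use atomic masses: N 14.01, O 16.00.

Pure NO available = 356.5 g × 0.842 = 300.17 g.
M(NO) = 14.01 + 16.00 = 30.01 g/mol.
M(NO2) = 14.01 + 2(16.00) = 46.01 g/mol.
n(NO) = 300.17 g / 30.01 g/mol = 10.002 mol.
From the equation the NO:NO2 mole ratio is 2:2, so n(NO2) = 10.002 × 2/2 = 10.002 mol.
Mass of NO2 = 10.002 mol × 46.01 g/mol = 460.21 g.
Actual mass collected = 460.21 g × 0.694 = 319.39 g.

319.4 g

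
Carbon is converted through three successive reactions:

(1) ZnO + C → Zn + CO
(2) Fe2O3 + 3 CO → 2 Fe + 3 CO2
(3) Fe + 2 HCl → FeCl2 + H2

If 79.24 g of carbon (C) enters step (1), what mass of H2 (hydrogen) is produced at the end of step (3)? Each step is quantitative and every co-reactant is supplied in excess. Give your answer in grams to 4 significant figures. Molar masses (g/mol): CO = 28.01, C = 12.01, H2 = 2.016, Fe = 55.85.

n(C) = 79.24 / 12.01 = 6.5978 mol.
Reaction (1): C→CO ratio 1:1 ⇒ n(CO) = 6.5978 mol.
Reaction (2): CO→Fe ratio 3:2 ⇒ n(Fe) = 4.3986 mol.
Reaction (3): Fe→H2 ratio 1:1 ⇒ n(H2) = 4.3986 mol.
Mass of H2 = 4.3986 × 2.016 = 8.8675 g.

8.867 g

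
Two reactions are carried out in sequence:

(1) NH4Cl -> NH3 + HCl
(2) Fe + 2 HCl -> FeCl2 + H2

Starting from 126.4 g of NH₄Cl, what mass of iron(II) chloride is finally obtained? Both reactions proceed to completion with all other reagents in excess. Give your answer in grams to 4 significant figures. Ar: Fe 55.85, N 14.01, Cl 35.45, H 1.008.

149.8 g

M(NH4Cl) = 14.01 + 4(1.008) + 35.45 = 53.492 g/mol.
M(FeCl2) = 55.85 + 2(35.45) = 126.75 g/mol.
n(NH4Cl) = 126.40 / 53.492 = 2.3630 mol.
Step 1 gives a 1:1 ratio of NH4Cl to HCl, so n(HCl) = 2.3630 mol.
In step 2 the HCl:FeCl2 ratio is 2:1, so n(FeCl2) = 1.1815 mol.
Mass of FeCl2 = 1.1815 × 126.75 = 149.75 g.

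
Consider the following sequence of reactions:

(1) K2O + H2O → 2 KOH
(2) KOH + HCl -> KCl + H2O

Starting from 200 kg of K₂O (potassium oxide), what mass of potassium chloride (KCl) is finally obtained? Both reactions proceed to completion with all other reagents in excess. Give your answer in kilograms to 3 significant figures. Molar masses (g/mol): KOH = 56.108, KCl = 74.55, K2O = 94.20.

317 kg

200 kg = 200000 g.
n(K2O) = 200000 / 94.20 = 2123 mol.
Step 1 gives a 1:2 ratio of K2O to KOH, so n(KOH) = 4246 mol.
In step 2 the KOH:KCl ratio is 1:1, so n(KCl) = 4246 mol.
Mass of KCl = 4246 × 74.55 = 316600 g = 317 kg.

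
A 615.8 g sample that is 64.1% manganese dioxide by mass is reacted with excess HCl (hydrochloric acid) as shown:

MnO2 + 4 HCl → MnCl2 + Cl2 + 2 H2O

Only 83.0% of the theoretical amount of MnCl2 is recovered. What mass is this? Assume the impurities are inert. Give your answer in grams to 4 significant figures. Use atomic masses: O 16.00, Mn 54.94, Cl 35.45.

474.2 g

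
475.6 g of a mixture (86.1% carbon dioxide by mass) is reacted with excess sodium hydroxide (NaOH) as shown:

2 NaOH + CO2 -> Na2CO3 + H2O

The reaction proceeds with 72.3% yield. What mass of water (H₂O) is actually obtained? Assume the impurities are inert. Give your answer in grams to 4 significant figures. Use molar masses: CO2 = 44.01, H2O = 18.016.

Pure CO2 available = 475.6 g × 0.861 = 409.49 g.
n(CO2) = 409.49 g / 44.01 g/mol = 9.3045 mol.
From the equation the CO2:H2O mole ratio is 1:1, so n(H2O) = 9.3045 × 1/1 = 9.3045 mol.
Mass of H2O = 9.3045 mol × 18.016 g/mol = 167.63 g.
Actual mass collected = 167.63 g × 0.723 = 121.20 g.

121.2 g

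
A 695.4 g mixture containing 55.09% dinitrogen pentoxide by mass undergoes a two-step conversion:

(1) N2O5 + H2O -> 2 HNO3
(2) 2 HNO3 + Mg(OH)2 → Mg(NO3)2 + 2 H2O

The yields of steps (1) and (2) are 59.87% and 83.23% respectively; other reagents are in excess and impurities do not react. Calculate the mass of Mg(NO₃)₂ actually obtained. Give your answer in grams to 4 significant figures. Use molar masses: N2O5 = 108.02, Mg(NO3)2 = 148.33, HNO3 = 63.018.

262.1 g

Pure N2O5 = 695.4 × 0.5509 = 383.10 g.
n(N2O5) = 383.10 / 108.02 = 3.5465 mol.
Step 1 (N2O5:HNO3 = 1:2): theoretical n(HNO3) = 7.0931 mol; at 59.87% yield, n(HNO3) = 4.2466 mol.
Step 2 (HNO3:Mg(NO3)2 = 2:1): theoretical n(Mg(NO3)2) = 2.1233 mol, so theoretical mass = 2.1233 × 148.33 = 314.95 g.
At 83.23% yield, actual mass of Mg(NO3)2 = 314.95 × 0.8323 = 262.13 g.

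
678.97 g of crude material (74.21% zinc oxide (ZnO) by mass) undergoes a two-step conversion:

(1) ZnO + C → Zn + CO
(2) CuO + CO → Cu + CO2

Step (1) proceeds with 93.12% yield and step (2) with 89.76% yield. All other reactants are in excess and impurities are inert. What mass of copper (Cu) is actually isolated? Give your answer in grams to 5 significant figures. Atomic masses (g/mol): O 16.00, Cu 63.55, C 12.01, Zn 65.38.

328.88 g

Pure ZnO = 678.97 × 0.7421 = 503.864 g.
M(ZnO) = 65.38 + 16.00 = 81.38 g/mol.
M(Cu) = 63.55 g/mol.
n(ZnO) = 503.864 / 81.38 = 6.19149 mol.
Step 1 (ZnO:CO = 1:1): theoretical n(CO) = 6.19149 mol; at 93.12% yield, n(CO) = 5.76552 mol.
Step 2 (CO:Cu = 1:1): theoretical n(Cu) = 5.76552 mol, so theoretical mass = 5.76552 × 63.55 = 366.399 g.
At 89.76% yield, actual mass of Cu = 366.399 × 0.8976 = 328.879 g.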